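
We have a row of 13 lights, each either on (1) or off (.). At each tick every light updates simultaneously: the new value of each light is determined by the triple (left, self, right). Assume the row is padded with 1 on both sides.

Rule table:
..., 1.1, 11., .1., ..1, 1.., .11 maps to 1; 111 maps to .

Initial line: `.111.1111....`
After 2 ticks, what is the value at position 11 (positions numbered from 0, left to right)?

11.111..11111
.111.1111....
position 11 holds .

.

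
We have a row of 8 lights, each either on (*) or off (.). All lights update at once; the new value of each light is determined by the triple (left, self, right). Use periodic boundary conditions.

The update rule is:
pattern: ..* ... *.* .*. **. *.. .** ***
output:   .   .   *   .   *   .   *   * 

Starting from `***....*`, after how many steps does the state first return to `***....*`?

step 1: ***....*

1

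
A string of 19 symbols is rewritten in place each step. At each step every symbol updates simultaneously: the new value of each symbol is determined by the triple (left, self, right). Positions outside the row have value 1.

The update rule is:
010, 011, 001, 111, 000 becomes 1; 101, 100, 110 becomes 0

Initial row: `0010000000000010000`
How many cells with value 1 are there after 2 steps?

14

0110111111111110111
0100111111111100111
count of 1: 14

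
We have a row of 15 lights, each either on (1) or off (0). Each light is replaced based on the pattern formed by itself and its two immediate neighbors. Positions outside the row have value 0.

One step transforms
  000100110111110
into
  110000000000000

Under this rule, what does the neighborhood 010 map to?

At position 3 the neighborhood is 010; the next row has 0 there.

0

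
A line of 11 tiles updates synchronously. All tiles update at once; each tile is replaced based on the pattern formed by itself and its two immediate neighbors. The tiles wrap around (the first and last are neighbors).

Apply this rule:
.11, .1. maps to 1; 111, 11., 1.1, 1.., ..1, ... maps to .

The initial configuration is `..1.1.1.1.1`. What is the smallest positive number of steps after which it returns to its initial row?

step 1: ..1.1.1.1.1

1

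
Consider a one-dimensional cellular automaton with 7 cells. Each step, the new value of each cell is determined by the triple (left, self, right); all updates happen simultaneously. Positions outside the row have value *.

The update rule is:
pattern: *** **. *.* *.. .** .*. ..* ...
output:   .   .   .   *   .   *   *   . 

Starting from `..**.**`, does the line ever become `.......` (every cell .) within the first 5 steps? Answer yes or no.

no

**.....
..*...*
****.*.
.....*.
*...**.
step 5 is *...**., still not uniform .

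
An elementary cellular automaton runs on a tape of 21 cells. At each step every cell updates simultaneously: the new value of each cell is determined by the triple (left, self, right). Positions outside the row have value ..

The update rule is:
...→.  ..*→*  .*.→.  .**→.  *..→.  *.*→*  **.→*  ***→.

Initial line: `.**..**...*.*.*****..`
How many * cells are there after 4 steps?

*.*.*.*..*.*.*....*..
.*.*.*..*.*.*....*...
*.*.*..*.*.*....*....
.*.*..*.*.*....*.....
count of *: 6

6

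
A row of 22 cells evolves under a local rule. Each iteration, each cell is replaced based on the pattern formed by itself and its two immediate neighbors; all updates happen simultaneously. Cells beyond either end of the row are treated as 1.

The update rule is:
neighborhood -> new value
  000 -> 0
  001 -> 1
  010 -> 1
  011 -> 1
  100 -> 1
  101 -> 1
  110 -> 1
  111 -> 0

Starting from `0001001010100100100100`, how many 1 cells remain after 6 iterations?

iteration 1: 1011111111111111111111
iteration 2: 1110000000000000000000
iteration 3: 0011000000000000000001
iteration 4: 1111100000000000000011
iteration 5: 0000110000000000000110
iteration 6: 1001111000000000001111
count of 1: 9

9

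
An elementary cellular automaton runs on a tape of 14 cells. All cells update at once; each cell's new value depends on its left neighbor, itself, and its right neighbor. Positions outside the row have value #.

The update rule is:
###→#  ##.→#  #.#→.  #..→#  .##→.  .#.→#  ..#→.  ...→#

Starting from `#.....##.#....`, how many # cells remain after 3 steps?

#####..#.####.
######.#..###.
######.##..##.
count of #: 10

10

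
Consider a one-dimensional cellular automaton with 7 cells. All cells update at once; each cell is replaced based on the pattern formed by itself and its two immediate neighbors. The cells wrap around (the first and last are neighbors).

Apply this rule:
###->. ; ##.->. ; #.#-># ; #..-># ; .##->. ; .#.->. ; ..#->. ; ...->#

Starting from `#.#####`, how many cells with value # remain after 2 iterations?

iteration 1: .#.....
iteration 2: ..#####
count of #: 5

5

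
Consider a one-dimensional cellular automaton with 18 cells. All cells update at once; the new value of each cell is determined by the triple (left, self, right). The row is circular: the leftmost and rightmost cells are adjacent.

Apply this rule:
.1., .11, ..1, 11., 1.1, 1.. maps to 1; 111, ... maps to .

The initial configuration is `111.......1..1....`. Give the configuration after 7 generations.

11..11111111111..1

1.11.....111111..1
11111...11....1111
....11.1111..11...
...11111..111111..
..11...1111....11.
.1111.11..11..1111
11..11111111111..1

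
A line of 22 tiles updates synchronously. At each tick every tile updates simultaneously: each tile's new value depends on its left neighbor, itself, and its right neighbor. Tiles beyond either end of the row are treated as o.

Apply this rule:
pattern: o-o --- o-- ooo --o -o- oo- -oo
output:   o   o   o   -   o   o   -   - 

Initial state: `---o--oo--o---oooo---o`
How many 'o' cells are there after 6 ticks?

oooooo--oooooo----ooo-
------oo------oooo---o
oooooo--oooooo----ooo-  (repeats tick 1; period 2)
tick 6: ------oo------oooo---o
count of o: 7

7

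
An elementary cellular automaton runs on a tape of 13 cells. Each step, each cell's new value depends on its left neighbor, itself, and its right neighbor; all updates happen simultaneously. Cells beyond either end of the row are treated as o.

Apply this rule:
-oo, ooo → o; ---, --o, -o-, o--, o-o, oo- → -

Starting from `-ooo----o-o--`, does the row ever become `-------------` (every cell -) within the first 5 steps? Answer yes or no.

yes

step 1: -oo----------
step 2: -o-----------
step 3: -------------
all cells are - at step 3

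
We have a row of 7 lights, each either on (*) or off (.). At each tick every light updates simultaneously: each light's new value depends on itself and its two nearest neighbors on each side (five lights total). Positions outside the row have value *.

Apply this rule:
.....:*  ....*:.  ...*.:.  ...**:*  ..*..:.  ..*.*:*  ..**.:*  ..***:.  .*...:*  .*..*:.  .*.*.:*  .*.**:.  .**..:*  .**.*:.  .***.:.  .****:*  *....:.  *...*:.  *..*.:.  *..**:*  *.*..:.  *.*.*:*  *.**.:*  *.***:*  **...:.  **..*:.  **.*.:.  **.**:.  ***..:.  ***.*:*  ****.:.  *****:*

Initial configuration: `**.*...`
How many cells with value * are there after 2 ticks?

tick 1: .*..*.*
tick 2: ....*.*
count of *: 2

2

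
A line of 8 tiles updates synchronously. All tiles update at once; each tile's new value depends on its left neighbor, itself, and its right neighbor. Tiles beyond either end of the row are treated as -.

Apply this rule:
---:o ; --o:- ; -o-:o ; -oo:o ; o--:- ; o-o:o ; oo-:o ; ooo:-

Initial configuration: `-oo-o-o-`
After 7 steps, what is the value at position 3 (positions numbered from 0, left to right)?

o

-oooooo-
-o----o-
-o-oo-o-
-oooooo-  (repeats step 1; period 3)
step 7: -oooooo-
position 3 holds o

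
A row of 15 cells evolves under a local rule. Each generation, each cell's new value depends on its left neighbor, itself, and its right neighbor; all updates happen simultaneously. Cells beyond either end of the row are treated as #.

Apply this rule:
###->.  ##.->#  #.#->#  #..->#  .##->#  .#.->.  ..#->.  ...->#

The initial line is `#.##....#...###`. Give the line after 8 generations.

#######..##.#..
......##.###.#.
#####.####.##.#
....###..######
###.#.##.#.....
..##.####.####.
#.####..###..##
###..##.#.##.#.

###..##.#.##.#.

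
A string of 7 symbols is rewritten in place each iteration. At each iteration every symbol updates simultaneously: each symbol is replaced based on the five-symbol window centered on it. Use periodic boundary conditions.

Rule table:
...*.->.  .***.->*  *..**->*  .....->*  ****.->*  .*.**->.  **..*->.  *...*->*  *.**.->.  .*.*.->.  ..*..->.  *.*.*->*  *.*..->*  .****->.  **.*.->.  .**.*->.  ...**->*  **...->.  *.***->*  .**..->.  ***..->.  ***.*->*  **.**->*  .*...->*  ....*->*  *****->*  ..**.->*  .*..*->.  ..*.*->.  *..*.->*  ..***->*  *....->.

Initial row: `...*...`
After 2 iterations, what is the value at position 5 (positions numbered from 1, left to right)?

iteration 1: **..*.*
iteration 2: *..*..*
position 5 holds .

.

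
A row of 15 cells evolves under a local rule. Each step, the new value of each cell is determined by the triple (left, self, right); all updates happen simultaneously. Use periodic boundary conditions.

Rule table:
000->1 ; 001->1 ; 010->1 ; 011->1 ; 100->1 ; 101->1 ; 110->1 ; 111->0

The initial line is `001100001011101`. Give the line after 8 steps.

000000000011100

111111111110111
000000000011100
111111111110111  (repeats step 1; period 2)
step 8: 000000000011100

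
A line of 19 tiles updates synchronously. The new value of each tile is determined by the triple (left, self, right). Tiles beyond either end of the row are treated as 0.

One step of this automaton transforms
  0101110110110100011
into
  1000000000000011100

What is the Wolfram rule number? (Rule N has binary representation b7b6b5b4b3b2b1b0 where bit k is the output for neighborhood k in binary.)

19

position 4: 111 → 0  (bit 7 = 0)
position 5: 110 → 0  (bit 6 = 0)
position 2: 101 → 0  (bit 5 = 0)
position 14: 100 → 1  (bit 4 = 1)
position 3: 011 → 0  (bit 3 = 0)
position 1: 010 → 0  (bit 2 = 0)
position 0: 001 → 1  (bit 1 = 1)
position 15: 000 → 1  (bit 0 = 1)
bits b7..b0 = 00010011 = 19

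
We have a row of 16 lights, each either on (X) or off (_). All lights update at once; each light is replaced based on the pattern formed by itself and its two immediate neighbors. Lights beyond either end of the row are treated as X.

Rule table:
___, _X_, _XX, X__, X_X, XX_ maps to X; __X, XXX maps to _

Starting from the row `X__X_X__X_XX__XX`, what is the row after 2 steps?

step 1: XX_XXXX_XXXXX_X_
step 2: _XXX__XXX___XXXX

_XXX__XXX___XXXX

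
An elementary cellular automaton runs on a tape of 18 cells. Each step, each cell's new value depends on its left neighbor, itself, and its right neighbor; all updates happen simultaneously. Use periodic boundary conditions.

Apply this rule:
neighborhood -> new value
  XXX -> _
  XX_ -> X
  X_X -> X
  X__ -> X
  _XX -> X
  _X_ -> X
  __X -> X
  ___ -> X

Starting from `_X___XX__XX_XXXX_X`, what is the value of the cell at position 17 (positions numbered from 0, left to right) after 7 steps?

X

XXXXXXXXXXXXX__XXX
____________XXXX__
XXXXXXXXXXXXX__XXX  (repeats step 1; period 2)
step 7: XXXXXXXXXXXXX__XXX
position 17 holds X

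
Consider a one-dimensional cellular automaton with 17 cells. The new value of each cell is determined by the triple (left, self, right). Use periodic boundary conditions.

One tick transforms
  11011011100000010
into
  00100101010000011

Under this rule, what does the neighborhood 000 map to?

At position 10 the neighborhood is 000; the next row has 0 there.

0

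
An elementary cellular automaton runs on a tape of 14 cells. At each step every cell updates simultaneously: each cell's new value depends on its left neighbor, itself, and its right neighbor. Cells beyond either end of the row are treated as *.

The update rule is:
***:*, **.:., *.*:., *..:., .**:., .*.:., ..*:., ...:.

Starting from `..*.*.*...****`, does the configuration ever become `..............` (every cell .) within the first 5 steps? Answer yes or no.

yes

step 1: ...........***
step 2: ............**
step 3: .............*
step 4: ..............
all cells are . at step 4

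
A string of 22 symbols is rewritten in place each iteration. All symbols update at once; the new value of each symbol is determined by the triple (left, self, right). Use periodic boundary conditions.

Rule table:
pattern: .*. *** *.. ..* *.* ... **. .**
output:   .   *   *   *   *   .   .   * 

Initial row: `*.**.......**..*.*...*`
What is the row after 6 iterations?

.**.*.....**.**.*.*.**
**.*.*...**.**.*.*.**.
*.*.*.*.**.**.*.*.**.*
.*.*.*.**.**.*.*.**.**
*.*.*.**.**.*.*.**.**.
.*.*.**.**.*.*.**.**.*

.*.*.**.**.*.*.**.**.*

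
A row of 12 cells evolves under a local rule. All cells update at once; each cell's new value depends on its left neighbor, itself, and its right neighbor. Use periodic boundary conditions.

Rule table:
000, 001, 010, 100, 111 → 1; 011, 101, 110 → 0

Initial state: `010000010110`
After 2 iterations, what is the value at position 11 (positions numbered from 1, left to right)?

1

111111110001
111111101110
position 11 holds 1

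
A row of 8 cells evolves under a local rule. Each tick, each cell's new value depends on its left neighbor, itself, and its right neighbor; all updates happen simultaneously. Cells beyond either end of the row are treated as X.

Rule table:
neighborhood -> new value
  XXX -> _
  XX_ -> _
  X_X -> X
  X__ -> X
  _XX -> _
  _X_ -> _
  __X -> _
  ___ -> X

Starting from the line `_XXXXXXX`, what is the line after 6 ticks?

_XXXX__X

tick 1: X_______
tick 2: _XXXXXX_
tick 3: X______X
tick 4: _XXXXX__
tick 5: X_____X_
tick 6: _XXXX__X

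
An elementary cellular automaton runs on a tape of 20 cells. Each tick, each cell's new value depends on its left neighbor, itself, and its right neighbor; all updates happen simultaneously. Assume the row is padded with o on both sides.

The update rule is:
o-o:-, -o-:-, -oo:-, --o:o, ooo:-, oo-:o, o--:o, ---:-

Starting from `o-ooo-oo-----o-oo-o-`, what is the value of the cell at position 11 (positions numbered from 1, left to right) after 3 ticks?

o---o--oo---o---o---
oo-o-oo-oo-o-o-o-o-o
-o----o--o----------
position 11 holds -

-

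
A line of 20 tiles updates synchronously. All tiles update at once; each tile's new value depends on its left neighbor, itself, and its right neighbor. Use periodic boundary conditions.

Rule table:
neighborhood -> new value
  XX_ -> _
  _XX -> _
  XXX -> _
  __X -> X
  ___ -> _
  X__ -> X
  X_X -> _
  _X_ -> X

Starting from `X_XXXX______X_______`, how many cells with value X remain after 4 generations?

generation 1: X_____X____XXX_____X
generation 2: _X___XXX__X___X___X_
generation 3: XXX_X___XXXX_XXX_XXX
generation 4: ____XX_X____________
count of X: 3

3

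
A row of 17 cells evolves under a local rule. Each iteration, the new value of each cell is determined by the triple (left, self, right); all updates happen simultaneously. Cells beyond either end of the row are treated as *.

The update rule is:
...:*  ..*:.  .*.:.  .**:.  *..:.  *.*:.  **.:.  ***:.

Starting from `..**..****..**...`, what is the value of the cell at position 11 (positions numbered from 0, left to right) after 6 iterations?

...............*.
.*************...
...............*.  (repeats iteration 1; period 2)
iteration 6: .*************...
position 11 holds *

*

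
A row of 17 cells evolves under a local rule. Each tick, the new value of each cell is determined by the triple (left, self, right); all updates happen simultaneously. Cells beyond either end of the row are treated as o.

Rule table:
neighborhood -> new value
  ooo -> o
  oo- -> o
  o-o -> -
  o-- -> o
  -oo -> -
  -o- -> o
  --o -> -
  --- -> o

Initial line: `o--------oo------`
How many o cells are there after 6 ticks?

oooooooo--oooooo-
ooooooooo--ooooo-
oooooooooo--oooo-
ooooooooooo--ooo-
oooooooooooo--oo-
ooooooooooooo--o-
count of o: 14

14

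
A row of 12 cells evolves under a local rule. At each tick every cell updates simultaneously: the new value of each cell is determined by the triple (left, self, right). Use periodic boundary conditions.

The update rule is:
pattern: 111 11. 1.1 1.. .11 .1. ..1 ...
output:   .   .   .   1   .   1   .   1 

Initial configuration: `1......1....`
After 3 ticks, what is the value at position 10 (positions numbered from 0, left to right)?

1

111111.1111.
............
111111111111
position 10 holds 1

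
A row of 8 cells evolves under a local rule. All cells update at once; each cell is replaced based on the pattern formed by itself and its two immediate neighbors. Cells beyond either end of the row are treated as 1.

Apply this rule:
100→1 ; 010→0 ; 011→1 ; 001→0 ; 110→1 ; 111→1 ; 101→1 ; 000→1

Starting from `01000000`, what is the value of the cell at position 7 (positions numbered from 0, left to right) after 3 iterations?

1

10111110
11111111
11111111
position 7 holds 1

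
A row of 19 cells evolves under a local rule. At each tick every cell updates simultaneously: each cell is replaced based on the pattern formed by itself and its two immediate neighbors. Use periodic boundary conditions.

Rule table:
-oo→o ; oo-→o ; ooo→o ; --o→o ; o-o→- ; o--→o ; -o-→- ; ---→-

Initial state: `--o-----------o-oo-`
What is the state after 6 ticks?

oooo------ooooooooo

-o-o---------o--ooo
----o-------o-ooooo
o--o-o-----o--ooooo
ooo---o---o-ooooooo
oooo-o-o-o--ooooooo
oooo------ooooooooo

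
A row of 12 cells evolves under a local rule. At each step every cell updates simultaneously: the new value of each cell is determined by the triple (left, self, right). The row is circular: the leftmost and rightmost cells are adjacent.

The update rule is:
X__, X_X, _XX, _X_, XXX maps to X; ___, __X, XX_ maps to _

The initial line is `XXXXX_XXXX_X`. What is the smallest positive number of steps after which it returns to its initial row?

step 1: XXXX_XXXX_XX
step 2: XXX_XXXX_XXX
step 3: XX_XXXX_XXXX
step 4: X_XXXX_XXXXX
step 5: _XXXX_XXXXXX
step 6: XXXX_XXXXXX_
step 7: XXX_XXXXXX_X
step 8: XX_XXXXXX_XX
step 9: X_XXXXXX_XXX
step 10: _XXXXXX_XXXX
step 11: XXXXXX_XXXX_
step 12: XXXXX_XXXX_X

12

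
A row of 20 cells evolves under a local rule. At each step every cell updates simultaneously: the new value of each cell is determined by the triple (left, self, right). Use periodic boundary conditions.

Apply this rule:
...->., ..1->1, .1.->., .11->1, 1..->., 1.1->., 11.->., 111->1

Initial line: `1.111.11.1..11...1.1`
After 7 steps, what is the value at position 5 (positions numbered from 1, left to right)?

..11..1....11...1..1
.11..1....11...1..1.
11..1....11...1..1..
1..1....11...1..1..1
..1....11...1..1..11
.1....11...1..1..11.
1....11...1..1..11..
position 5 holds .

.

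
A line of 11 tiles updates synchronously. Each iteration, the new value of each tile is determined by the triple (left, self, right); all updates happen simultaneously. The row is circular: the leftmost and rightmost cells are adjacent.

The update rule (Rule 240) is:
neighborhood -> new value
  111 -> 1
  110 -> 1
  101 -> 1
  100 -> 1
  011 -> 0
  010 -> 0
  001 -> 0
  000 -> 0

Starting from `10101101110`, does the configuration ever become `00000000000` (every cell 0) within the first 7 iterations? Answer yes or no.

01010110111
10101011011
11010101101
11101010110
01110101011
10111010101
11011101010
iteration 7 is 11011101010, still not uniform 0

no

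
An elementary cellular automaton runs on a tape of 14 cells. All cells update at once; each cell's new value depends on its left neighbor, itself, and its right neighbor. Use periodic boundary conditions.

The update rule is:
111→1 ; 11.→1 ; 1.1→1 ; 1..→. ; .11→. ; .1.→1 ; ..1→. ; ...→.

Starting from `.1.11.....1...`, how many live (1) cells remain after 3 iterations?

3

.11.1.....1...
..111.....1...
...11.....1...
count of 1: 3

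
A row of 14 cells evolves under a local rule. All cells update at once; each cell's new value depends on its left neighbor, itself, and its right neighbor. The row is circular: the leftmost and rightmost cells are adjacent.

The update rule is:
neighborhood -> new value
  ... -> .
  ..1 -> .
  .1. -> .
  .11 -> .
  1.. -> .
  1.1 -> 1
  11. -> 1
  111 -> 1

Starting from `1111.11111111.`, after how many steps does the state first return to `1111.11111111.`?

14

step 1: .1111.11111111
step 2: 1.1111.1111111
step 3: 11.1111.111111
step 4: 111.1111.11111
step 5: 1111.1111.1111
step 6: 11111.1111.111
step 7: 111111.1111.11
step 8: 1111111.1111.1
step 9: 11111111.1111.
step 10: .11111111.1111
step 11: 1.11111111.111
step 12: 11.11111111.11
step 13: 111.11111111.1
step 14: 1111.11111111.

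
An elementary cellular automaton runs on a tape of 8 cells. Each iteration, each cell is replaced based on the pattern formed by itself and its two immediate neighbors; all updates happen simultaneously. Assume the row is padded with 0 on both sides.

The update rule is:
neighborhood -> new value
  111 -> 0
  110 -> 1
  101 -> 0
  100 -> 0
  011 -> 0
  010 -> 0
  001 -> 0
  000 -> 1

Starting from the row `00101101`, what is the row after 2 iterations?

00110001

10000100
00110001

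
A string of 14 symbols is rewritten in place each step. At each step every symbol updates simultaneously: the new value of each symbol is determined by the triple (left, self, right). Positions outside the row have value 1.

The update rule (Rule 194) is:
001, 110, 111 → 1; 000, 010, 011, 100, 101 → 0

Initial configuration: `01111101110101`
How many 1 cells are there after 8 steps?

step 1: 00111100110000
step 2: 01011101010001
step 3: 00001100000010
step 4: 00010100000100
step 5: 00100000001001
step 6: 01000000010010
step 7: 00000000100100
step 8: 00000001001001
count of 1: 3

3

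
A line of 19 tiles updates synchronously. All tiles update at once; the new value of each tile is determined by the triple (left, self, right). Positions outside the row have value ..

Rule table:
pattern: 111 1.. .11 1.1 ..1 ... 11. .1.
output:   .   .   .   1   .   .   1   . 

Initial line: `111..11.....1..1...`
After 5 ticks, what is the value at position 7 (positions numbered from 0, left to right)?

..1...1............
...................
...................  (fixed point — unchanged through tick 5)
position 7 holds .

.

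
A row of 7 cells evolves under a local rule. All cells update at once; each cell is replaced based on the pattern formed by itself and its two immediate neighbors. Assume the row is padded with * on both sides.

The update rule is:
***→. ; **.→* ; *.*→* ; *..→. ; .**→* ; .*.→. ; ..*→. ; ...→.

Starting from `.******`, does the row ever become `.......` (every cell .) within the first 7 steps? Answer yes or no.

no

**.....
.*.....
*......
*......  (fixed point — unchanged through step 7)
step 7 is *......, still not uniform .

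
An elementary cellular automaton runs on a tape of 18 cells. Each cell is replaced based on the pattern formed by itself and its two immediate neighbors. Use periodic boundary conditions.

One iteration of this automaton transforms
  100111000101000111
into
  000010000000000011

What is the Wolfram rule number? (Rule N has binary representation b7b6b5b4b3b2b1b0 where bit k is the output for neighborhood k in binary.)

position 4: 111 → 1  (bit 7 = 1)
position 0: 110 → 0  (bit 6 = 0)
position 10: 101 → 0  (bit 5 = 0)
position 1: 100 → 0  (bit 4 = 0)
position 3: 011 → 0  (bit 3 = 0)
position 9: 010 → 0  (bit 2 = 0)
position 2: 001 → 0  (bit 1 = 0)
position 7: 000 → 0  (bit 0 = 0)
bits b7..b0 = 10000000 = 128

128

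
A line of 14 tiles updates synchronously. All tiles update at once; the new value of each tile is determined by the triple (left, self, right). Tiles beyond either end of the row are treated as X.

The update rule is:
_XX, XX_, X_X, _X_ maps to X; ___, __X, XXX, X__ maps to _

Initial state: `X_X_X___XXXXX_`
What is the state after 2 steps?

XXXXX___X___XX
____X___X___X_

____X___X___X_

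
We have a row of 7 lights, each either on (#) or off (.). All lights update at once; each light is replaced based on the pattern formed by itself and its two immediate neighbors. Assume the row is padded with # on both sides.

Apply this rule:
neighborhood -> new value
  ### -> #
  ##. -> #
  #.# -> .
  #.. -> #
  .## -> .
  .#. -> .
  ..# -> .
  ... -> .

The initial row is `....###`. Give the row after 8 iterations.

######.

iteration 1: #....##
iteration 2: ##....#
iteration 3: ###....
iteration 4: ####...
iteration 5: #####..
iteration 6: ######.
iteration 7: ######.  (fixed point — unchanged through iteration 8)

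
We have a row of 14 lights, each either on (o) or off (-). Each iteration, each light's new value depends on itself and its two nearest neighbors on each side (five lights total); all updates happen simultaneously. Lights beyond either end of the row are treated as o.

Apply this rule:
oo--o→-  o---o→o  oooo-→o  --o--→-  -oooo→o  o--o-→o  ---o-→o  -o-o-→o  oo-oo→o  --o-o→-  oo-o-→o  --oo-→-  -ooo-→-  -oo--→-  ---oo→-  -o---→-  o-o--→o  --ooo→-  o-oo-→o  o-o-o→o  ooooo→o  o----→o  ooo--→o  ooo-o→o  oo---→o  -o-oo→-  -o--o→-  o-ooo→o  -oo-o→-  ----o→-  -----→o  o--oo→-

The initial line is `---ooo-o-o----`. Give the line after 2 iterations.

oooo--oooooo--

oo---ooooo-o--
oooo--oooooo--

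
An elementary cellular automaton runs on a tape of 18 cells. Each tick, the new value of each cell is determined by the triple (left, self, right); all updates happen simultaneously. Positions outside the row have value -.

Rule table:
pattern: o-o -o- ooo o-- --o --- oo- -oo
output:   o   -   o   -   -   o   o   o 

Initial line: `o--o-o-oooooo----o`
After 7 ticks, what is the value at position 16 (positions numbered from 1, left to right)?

tick 1: ----o-ooooooo-oo--
tick 2: ooo--ooooooooooo-o
tick 3: ooo--oooooooooooo-
tick 4: ooo--oooooooooooo-  (fixed point — unchanged through tick 7)
position 16 holds o

o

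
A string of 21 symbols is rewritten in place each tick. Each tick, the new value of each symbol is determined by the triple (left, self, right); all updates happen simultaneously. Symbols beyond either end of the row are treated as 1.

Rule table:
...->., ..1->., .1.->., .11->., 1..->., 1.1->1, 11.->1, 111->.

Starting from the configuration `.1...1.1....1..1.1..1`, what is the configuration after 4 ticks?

tick 1: 1.....1.........1....
tick 2: 1....................
tick 3: 1....................  (fixed point — unchanged through tick 4)

1....................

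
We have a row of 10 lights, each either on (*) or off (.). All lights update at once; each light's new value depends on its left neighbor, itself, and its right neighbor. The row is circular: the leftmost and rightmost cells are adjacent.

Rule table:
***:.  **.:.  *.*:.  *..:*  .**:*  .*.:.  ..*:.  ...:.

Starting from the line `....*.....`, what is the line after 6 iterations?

.....*....
......*...
.......*..
........*.
.........*
*.........

*.........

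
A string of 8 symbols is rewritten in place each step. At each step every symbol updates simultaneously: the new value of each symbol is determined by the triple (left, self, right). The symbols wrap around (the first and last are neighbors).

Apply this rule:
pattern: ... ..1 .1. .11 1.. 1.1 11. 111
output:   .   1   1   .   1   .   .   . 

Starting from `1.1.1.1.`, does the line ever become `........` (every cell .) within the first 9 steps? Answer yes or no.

no

1.1.1.1.  (fixed point — unchanged through step 9)
step 9 is 1.1.1.1., still not uniform .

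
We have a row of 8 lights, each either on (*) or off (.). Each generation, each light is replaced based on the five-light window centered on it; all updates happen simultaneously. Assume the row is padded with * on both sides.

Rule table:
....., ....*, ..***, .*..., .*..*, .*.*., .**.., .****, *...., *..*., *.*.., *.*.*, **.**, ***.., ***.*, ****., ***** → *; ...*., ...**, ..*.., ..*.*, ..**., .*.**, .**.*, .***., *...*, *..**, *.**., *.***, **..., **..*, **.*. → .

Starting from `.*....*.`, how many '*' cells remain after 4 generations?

4

generation 1: .****...
generation 2: *.***...
generation 3: **..*...
generation 4: **.*.*..
count of *: 4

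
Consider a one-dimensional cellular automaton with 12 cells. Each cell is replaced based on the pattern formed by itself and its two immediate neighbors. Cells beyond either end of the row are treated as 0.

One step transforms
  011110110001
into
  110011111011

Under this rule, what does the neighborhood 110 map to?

At position 4 the neighborhood is 110; the next row has 1 there.

1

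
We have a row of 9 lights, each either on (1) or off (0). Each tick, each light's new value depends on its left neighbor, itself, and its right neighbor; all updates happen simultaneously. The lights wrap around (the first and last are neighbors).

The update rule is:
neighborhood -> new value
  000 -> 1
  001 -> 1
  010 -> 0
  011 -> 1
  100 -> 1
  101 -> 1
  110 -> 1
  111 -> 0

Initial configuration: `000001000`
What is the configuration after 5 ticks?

111110111

111110111
000011100
111110111  (repeats tick 1; period 2)
tick 5: 111110111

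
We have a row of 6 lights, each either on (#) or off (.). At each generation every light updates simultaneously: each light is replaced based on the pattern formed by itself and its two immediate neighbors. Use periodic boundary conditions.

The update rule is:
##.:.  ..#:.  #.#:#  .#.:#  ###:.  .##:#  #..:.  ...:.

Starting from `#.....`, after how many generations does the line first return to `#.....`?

#.....

1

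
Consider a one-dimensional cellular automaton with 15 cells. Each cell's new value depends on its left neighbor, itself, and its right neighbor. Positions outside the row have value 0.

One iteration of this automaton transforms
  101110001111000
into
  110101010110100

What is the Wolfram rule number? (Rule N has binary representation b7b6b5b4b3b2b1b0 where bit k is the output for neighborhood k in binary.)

182

position 3: 111 → 1  (bit 7 = 1)
position 4: 110 → 0  (bit 6 = 0)
position 1: 101 → 1  (bit 5 = 1)
position 5: 100 → 1  (bit 4 = 1)
position 2: 011 → 0  (bit 3 = 0)
position 0: 010 → 1  (bit 2 = 1)
position 7: 001 → 1  (bit 1 = 1)
position 6: 000 → 0  (bit 0 = 0)
bits b7..b0 = 10110110 = 182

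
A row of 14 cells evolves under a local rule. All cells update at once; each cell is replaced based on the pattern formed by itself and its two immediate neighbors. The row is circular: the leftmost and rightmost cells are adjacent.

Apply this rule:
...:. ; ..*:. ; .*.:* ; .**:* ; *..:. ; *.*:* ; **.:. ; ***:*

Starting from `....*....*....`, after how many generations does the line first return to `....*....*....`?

generation 1: ....*....*....

1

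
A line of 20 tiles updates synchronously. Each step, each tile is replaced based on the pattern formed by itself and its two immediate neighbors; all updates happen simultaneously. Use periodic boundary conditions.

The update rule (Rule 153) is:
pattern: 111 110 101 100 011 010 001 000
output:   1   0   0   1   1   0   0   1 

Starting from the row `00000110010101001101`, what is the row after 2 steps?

11110101000000101000
11100000111110000110

11100000111110000110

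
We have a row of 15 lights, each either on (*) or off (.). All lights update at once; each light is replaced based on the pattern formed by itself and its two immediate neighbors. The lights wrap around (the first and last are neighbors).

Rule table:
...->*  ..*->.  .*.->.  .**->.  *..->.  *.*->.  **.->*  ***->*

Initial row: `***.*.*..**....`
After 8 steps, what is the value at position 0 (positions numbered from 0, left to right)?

.**.......*.**.
..*.*****....*.
*....****.**...
..**..***..*.*.
*..*...**......
.....*..*.****.
****.......***.
.***.*****..**.
position 0 holds .

.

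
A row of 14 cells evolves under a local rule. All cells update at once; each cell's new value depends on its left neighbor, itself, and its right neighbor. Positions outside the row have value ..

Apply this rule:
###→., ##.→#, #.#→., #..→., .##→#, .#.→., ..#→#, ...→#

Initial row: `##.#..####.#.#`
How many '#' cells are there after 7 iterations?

8

##...##..#....
##.####.#..###
##.#..#...##.#
##...#..####..
##.##..##..#.#
##.##.###.#...
##.##.#.#...##
count of #: 8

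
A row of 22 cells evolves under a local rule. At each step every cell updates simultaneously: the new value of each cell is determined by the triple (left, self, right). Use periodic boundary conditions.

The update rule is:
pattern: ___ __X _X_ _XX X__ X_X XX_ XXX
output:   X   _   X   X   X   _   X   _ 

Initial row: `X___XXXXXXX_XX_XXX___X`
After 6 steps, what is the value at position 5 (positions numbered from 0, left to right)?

XXX_X_____X_XX_X_XXX_X
__X_XXXXX_X_XX_X_X_X_X
X_X_X___X_X_XX_X_X_X_X
X_X_XXX_X_X_XX_X_X_X_X
X_X_X_X_X_X_XX_X_X_X_X
X_X_X_X_X_X_XX_X_X_X_X
position 5 holds _

_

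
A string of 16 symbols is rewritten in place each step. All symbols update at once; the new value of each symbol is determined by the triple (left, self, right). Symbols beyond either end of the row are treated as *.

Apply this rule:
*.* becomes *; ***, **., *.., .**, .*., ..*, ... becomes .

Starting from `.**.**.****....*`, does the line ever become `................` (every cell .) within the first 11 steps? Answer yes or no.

*..*..*.........
................
all cells are . at step 2

yes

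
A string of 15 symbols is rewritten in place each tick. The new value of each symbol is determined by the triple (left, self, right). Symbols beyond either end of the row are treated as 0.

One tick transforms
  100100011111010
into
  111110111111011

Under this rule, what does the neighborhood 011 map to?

At position 7 the neighborhood is 011; the next row has 1 there.

1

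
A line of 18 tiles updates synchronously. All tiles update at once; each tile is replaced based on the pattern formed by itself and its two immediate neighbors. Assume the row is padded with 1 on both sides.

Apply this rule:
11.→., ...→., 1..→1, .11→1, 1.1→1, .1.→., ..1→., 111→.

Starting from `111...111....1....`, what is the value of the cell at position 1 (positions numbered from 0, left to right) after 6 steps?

.

...1..1..1....1...
1...1..1..1....1..
.1...1..1..1....1.
1.1...1..1..1....1
.1.1...1..1..1...1
1.1.1...1..1..1..1
position 1 holds .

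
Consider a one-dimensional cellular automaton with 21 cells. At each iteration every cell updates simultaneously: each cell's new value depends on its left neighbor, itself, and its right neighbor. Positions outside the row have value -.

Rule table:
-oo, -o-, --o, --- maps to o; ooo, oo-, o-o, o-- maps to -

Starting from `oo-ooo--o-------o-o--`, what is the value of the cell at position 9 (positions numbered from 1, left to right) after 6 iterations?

-

o--o---oo-ooooooo-o-o
o-oo-ooo--o-------o-o
o-o--o---oo-ooooooo-o
o-o-oo-ooo--o-------o
o-o-o--o---oo-ooooooo
o-o-o-oo-ooo--o------
position 9 holds -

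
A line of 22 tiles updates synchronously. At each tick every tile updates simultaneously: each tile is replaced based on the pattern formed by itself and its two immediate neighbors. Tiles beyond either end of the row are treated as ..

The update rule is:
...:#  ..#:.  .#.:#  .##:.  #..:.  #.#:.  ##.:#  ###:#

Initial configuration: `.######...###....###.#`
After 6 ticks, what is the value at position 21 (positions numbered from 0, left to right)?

tick 1: ..#####.#..##.##..##.#
tick 2: #..####.#...#..#...#.#
tick 3: #...###.#.#.#..#.#.#.#
tick 4: #.#..##.#.#.#..#.#.#.#
tick 5: #.#...#.#.#.#..#.#.#.#
tick 6: #.#.#.#.#.#.#..#.#.#.#
position 21 holds #

#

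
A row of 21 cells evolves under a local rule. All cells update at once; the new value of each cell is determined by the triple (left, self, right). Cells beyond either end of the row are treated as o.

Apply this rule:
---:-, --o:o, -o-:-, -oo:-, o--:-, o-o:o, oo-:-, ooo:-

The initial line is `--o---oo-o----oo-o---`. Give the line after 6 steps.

o--o----o--o---o-o-o-

-o---o--o----o--o---o
o---o--o----o--o---o-
---o--o----o--o---o-o
--o--o----o--o---o-o-
-o--o----o--o---o-o-o
o--o----o--o---o-o-o-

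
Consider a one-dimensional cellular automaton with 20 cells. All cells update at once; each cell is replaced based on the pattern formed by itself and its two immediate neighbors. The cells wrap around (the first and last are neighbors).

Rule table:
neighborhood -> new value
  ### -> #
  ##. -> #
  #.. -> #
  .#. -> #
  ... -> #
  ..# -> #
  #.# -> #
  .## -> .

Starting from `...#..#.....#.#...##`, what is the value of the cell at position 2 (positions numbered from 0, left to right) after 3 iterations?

##################.#
###################.
.###################
position 2 holds #

#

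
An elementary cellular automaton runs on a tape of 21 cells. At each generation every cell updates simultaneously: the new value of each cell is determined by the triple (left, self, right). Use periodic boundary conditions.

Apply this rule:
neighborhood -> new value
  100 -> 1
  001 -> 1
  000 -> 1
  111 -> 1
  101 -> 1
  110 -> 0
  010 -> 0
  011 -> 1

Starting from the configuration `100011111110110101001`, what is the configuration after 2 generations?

111111111011010101110

generation 1: 011111111101101010111
generation 2: 111111111011010101110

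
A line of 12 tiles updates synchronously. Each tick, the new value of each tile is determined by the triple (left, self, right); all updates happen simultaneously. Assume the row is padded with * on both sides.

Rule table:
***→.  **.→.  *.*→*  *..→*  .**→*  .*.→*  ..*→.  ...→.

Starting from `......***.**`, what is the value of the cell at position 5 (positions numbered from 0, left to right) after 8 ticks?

.

*.....*..**.
.*....**.*.*
***...*.****
...*..***...
*..**.*..*..
.*.*.***.**.
******..**.*
......*.*.**
position 5 holds .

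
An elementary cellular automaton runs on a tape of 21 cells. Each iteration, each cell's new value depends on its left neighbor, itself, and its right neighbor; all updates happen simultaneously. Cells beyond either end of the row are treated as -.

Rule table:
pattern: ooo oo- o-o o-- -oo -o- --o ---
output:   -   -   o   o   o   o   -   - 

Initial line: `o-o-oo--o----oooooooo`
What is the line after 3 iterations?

oo---o---ooo-o-o-----

iteration 1: ooooo-o-oo---o-------
iteration 2: o----oooo-o--oo------
iteration 3: oo---o---ooo-o-o-----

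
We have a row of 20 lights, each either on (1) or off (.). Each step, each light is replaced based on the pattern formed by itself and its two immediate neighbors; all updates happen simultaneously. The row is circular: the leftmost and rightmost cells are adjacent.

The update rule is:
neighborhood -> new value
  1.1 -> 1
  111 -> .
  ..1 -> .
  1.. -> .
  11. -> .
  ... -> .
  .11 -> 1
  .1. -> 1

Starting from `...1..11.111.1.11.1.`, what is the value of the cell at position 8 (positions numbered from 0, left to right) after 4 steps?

.

...1..1.11..1111.11.
...1..111...1...11..
...1..1.....1...1...
...1..1.....1...1...
position 8 holds .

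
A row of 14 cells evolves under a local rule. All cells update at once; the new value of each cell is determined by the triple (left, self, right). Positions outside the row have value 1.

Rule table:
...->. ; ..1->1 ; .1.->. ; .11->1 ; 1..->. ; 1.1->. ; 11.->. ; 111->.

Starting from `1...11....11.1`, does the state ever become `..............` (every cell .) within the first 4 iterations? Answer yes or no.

iteration 1: ...11....11..1
iteration 2: ..11....11..11
iteration 3: .11....11..11.
iteration 4: .1....11..11..
iteration 4 is .1....11..11.., still not uniform .

no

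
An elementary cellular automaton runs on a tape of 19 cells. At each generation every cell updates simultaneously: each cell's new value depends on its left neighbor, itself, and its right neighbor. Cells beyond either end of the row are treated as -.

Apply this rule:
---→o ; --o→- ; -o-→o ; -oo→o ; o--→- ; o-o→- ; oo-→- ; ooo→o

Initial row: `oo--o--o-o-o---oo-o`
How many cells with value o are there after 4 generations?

o---o--o-o-o-o-o--o
o-o-o--o-o-o-o-o--o
o-o-o--o-o-o-o-o--o  (fixed point — unchanged through generation 4)
count of o: 9

9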